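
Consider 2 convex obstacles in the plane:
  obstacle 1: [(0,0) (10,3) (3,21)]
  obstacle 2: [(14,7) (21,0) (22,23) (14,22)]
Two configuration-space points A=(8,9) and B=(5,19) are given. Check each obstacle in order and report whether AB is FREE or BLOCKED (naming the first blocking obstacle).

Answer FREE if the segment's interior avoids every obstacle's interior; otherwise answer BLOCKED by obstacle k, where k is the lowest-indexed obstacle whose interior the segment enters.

FREE

Obstacle 1 [(0,0) (10,3) (3,21)]:
  edge (0,0)–(10,3): clear
  edge (10,3)–(3,21): clear
  edge (3,21)–(0,0): clear
  midpoint (13/2,14) outside
  → clear
Obstacle 2 [(14,7) (21,0) (22,23) (14,22)]:
  edge (14,7)–(21,0): clear
  edge (21,0)–(22,23): clear
  edge (22,23)–(14,22): clear
  edge (14,22)–(14,7): clear
  midpoint (13/2,14) outside
  → clear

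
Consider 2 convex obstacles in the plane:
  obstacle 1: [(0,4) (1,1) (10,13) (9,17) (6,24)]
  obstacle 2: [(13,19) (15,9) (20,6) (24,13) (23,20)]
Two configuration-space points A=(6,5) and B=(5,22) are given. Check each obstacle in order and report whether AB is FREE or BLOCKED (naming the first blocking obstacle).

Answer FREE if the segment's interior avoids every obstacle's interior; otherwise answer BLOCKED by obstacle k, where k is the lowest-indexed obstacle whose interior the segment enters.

Obstacle 1 [(0,4) (1,1) (10,13) (9,17) (6,24)]:
  edge (0,4)–(1,1): clear
  edge (1,1)–(10,13): crosses AB
  edge (10,13)–(9,17): clear
  edge (9,17)–(6,24): clear
  edge (6,24)–(0,4): crosses AB
  → BLOCKED
Obstacle 2 [(13,19) (15,9) (20,6) (24,13) (23,20)]:
  edge (13,19)–(15,9): clear
  edge (15,9)–(20,6): clear
  edge (20,6)–(24,13): clear
  edge (24,13)–(23,20): clear
  edge (23,20)–(13,19): clear
  midpoint (11/2,27/2) outside
  → clear

BLOCKED by obstacle 1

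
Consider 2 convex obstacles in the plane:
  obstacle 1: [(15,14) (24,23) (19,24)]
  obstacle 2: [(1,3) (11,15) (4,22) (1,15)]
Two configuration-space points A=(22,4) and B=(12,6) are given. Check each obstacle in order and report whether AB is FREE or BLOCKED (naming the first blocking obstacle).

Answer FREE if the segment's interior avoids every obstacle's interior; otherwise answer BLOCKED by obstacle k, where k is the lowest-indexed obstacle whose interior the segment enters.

FREE

Obstacle 1 [(15,14) (24,23) (19,24)]:
  edge (15,14)–(24,23): clear
  edge (24,23)–(19,24): clear
  edge (19,24)–(15,14): clear
  midpoint (17,5) outside
  → clear
Obstacle 2 [(1,3) (11,15) (4,22) (1,15)]:
  edge (1,3)–(11,15): clear
  edge (11,15)–(4,22): clear
  edge (4,22)–(1,15): clear
  edge (1,15)–(1,3): clear
  midpoint (17,5) outside
  → clear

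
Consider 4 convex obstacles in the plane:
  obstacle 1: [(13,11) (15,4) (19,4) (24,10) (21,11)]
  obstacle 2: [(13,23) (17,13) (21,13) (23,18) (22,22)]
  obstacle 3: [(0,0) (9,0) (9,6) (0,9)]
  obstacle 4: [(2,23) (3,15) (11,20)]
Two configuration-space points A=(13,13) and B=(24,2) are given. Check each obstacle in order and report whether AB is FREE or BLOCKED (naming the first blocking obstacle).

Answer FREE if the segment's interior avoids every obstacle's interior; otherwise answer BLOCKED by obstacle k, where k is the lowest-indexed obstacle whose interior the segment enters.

Obstacle 1 [(13,11) (15,4) (19,4) (24,10) (21,11)]:
  edge (13,11)–(15,4): clear
  edge (15,4)–(19,4): clear
  edge (19,4)–(24,10): crosses AB
  edge (24,10)–(21,11): clear
  edge (21,11)–(13,11): crosses AB
  → BLOCKED
Obstacle 2 [(13,23) (17,13) (21,13) (23,18) (22,22)]:
  edge (13,23)–(17,13): clear
  edge (17,13)–(21,13): clear
  edge (21,13)–(23,18): clear
  edge (23,18)–(22,22): clear
  edge (22,22)–(13,23): clear
  midpoint (37/2,15/2) outside
  → clear
Obstacle 3 [(0,0) (9,0) (9,6) (0,9)]:
  edge (0,0)–(9,0): clear
  edge (9,0)–(9,6): clear
  edge (9,6)–(0,9): clear
  edge (0,9)–(0,0): clear
  midpoint (37/2,15/2) outside
  → clear
Obstacle 4 [(2,23) (3,15) (11,20)]:
  edge (2,23)–(3,15): clear
  edge (3,15)–(11,20): clear
  edge (11,20)–(2,23): clear
  midpoint (37/2,15/2) outside
  → clear

BLOCKED by obstacle 1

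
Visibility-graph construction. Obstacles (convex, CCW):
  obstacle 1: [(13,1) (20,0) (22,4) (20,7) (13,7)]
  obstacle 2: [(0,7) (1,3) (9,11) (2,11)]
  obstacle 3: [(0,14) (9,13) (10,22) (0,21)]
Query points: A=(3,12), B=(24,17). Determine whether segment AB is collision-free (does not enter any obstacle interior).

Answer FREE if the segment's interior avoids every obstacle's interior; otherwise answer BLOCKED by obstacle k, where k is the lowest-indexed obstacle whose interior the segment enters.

BLOCKED by obstacle 3

Obstacle 1 [(13,1) (20,0) (22,4) (20,7) (13,7)]:
  edge (13,1)–(20,0): clear
  edge (20,0)–(22,4): clear
  edge (22,4)–(20,7): clear
  edge (20,7)–(13,7): clear
  edge (13,7)–(13,1): clear
  midpoint (27/2,29/2) outside
  → clear
Obstacle 2 [(0,7) (1,3) (9,11) (2,11)]:
  edge (0,7)–(1,3): clear
  edge (1,3)–(9,11): clear
  edge (9,11)–(2,11): clear
  edge (2,11)–(0,7): clear
  midpoint (27/2,29/2) outside
  → clear
Obstacle 3 [(0,14) (9,13) (10,22) (0,21)]:
  edge (0,14)–(9,13): crosses AB
  edge (9,13)–(10,22): crosses AB
  edge (10,22)–(0,21): clear
  edge (0,21)–(0,14): clear
  → BLOCKED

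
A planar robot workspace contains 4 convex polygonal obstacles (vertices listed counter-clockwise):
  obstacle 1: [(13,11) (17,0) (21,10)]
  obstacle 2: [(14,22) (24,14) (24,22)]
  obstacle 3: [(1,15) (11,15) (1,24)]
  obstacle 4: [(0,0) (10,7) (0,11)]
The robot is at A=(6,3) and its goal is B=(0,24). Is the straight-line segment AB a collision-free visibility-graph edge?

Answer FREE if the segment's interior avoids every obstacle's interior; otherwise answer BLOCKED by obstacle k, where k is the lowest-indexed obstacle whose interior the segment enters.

Obstacle 1 [(13,11) (17,0) (21,10)]:
  edge (13,11)–(17,0): clear
  edge (17,0)–(21,10): clear
  edge (21,10)–(13,11): clear
  midpoint (3,27/2) outside
  → clear
Obstacle 2 [(14,22) (24,14) (24,22)]:
  edge (14,22)–(24,14): clear
  edge (24,14)–(24,22): clear
  edge (24,22)–(14,22): clear
  midpoint (3,27/2) outside
  → clear
Obstacle 3 [(1,15) (11,15) (1,24)]:
  edge (1,15)–(11,15): crosses AB
  edge (11,15)–(1,24): clear
  edge (1,24)–(1,15): crosses AB
  → BLOCKED
Obstacle 4 [(0,0) (10,7) (0,11)]:
  edge (0,0)–(10,7): crosses AB
  edge (10,7)–(0,11): crosses AB
  edge (0,11)–(0,0): clear
  → BLOCKED

BLOCKED by obstacle 3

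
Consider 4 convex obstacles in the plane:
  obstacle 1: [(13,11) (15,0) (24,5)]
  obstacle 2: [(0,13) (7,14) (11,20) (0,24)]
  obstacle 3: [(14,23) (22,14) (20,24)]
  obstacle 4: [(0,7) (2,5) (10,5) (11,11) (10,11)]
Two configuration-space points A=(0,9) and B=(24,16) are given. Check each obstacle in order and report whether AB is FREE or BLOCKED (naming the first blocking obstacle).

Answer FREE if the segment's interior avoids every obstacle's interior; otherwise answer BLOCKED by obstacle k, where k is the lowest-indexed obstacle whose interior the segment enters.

Obstacle 1 [(13,11) (15,0) (24,5)]:
  edge (13,11)–(15,0): clear
  edge (15,0)–(24,5): clear
  edge (24,5)–(13,11): clear
  midpoint (12,25/2) outside
  → clear
Obstacle 2 [(0,13) (7,14) (11,20) (0,24)]:
  edge (0,13)–(7,14): clear
  edge (7,14)–(11,20): clear
  edge (11,20)–(0,24): clear
  edge (0,24)–(0,13): clear
  midpoint (12,25/2) outside
  → clear
Obstacle 3 [(14,23) (22,14) (20,24)]:
  edge (14,23)–(22,14): crosses AB
  edge (22,14)–(20,24): crosses AB
  edge (20,24)–(14,23): clear
  → BLOCKED
Obstacle 4 [(0,7) (2,5) (10,5) (11,11) (10,11)]:
  edge (0,7)–(2,5): clear
  edge (2,5)–(10,5): clear
  edge (10,5)–(11,11): clear
  edge (11,11)–(10,11): clear
  edge (10,11)–(0,7): clear
  midpoint (12,25/2) outside
  → clear

BLOCKED by obstacle 3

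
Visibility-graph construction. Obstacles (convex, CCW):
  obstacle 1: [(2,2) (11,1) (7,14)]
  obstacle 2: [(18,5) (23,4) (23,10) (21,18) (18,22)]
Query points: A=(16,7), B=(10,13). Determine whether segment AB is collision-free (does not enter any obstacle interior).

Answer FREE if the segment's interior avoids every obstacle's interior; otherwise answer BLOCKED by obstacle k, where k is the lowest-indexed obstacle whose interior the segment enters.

Obstacle 1 [(2,2) (11,1) (7,14)]:
  edge (2,2)–(11,1): clear
  edge (11,1)–(7,14): clear
  edge (7,14)–(2,2): clear
  midpoint (13,10) outside
  → clear
Obstacle 2 [(18,5) (23,4) (23,10) (21,18) (18,22)]:
  edge (18,5)–(23,4): clear
  edge (23,4)–(23,10): clear
  edge (23,10)–(21,18): clear
  edge (21,18)–(18,22): clear
  edge (18,22)–(18,5): clear
  midpoint (13,10) outside
  → clear

FREE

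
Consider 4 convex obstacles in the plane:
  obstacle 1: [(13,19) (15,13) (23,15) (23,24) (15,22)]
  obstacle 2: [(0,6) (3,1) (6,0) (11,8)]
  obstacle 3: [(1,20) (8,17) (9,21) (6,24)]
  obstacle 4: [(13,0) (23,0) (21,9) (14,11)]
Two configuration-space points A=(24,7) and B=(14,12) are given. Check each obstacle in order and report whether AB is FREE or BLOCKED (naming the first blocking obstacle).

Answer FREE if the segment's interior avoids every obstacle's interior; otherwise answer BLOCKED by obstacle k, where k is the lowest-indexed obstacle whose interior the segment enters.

Obstacle 1 [(13,19) (15,13) (23,15) (23,24) (15,22)]:
  edge (13,19)–(15,13): clear
  edge (15,13)–(23,15): clear
  edge (23,15)–(23,24): clear
  edge (23,24)–(15,22): clear
  edge (15,22)–(13,19): clear
  midpoint (19,19/2) outside
  → clear
Obstacle 2 [(0,6) (3,1) (6,0) (11,8)]:
  edge (0,6)–(3,1): clear
  edge (3,1)–(6,0): clear
  edge (6,0)–(11,8): clear
  edge (11,8)–(0,6): clear
  midpoint (19,19/2) outside
  → clear
Obstacle 3 [(1,20) (8,17) (9,21) (6,24)]:
  edge (1,20)–(8,17): clear
  edge (8,17)–(9,21): clear
  edge (9,21)–(6,24): clear
  edge (6,24)–(1,20): clear
  midpoint (19,19/2) outside
  → clear
Obstacle 4 [(13,0) (23,0) (21,9) (14,11)]:
  edge (13,0)–(23,0): clear
  edge (23,0)–(21,9): crosses AB
  edge (21,9)–(14,11): crosses AB
  edge (14,11)–(13,0): clear
  → BLOCKED

BLOCKED by obstacle 4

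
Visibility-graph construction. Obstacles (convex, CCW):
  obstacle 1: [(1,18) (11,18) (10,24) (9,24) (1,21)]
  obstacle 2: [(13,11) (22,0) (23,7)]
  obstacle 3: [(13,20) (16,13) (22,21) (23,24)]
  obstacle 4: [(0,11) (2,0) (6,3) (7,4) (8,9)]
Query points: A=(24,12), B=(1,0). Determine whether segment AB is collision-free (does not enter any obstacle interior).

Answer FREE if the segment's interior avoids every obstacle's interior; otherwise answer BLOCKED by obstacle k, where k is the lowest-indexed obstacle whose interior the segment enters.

BLOCKED by obstacle 2

Obstacle 1 [(1,18) (11,18) (10,24) (9,24) (1,21)]:
  edge (1,18)–(11,18): clear
  edge (11,18)–(10,24): clear
  edge (10,24)–(9,24): clear
  edge (9,24)–(1,21): clear
  edge (1,21)–(1,18): clear
  midpoint (25/2,6) outside
  → clear
Obstacle 2 [(13,11) (22,0) (23,7)]:
  edge (13,11)–(22,0): crosses AB
  edge (22,0)–(23,7): clear
  edge (23,7)–(13,11): crosses AB
  → BLOCKED
Obstacle 3 [(13,20) (16,13) (22,21) (23,24)]:
  edge (13,20)–(16,13): clear
  edge (16,13)–(22,21): clear
  edge (22,21)–(23,24): clear
  edge (23,24)–(13,20): clear
  midpoint (25/2,6) outside
  → clear
Obstacle 4 [(0,11) (2,0) (6,3) (7,4) (8,9)]:
  edge (0,11)–(2,0): crosses AB
  edge (2,0)–(6,3): crosses AB
  edge (6,3)–(7,4): clear
  edge (7,4)–(8,9): clear
  edge (8,9)–(0,11): clear
  → BLOCKED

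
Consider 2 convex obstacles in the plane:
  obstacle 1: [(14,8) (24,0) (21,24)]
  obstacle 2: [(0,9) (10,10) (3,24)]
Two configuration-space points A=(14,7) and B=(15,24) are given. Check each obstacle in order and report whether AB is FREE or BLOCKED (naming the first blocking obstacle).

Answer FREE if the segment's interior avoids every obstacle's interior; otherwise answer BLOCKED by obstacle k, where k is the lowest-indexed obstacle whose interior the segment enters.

Obstacle 1 [(14,8) (24,0) (21,24)]:
  edge (14,8)–(24,0): crosses AB
  edge (24,0)–(21,24): clear
  edge (21,24)–(14,8): crosses AB
  → BLOCKED
Obstacle 2 [(0,9) (10,10) (3,24)]:
  edge (0,9)–(10,10): clear
  edge (10,10)–(3,24): clear
  edge (3,24)–(0,9): clear
  midpoint (29/2,31/2) outside
  → clear

BLOCKED by obstacle 1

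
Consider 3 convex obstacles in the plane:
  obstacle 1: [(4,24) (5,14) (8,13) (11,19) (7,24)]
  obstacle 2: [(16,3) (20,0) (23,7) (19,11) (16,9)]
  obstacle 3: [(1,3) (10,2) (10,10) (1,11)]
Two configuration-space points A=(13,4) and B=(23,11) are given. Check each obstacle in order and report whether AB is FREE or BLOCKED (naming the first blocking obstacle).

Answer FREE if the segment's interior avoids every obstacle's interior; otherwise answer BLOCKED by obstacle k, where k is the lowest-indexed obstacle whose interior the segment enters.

BLOCKED by obstacle 2

Obstacle 1 [(4,24) (5,14) (8,13) (11,19) (7,24)]:
  edge (4,24)–(5,14): clear
  edge (5,14)–(8,13): clear
  edge (8,13)–(11,19): clear
  edge (11,19)–(7,24): clear
  edge (7,24)–(4,24): clear
  midpoint (18,15/2) outside
  → clear
Obstacle 2 [(16,3) (20,0) (23,7) (19,11) (16,9)]:
  edge (16,3)–(20,0): clear
  edge (20,0)–(23,7): clear
  edge (23,7)–(19,11): crosses AB
  edge (19,11)–(16,9): clear
  edge (16,9)–(16,3): crosses AB
  → BLOCKED
Obstacle 3 [(1,3) (10,2) (10,10) (1,11)]:
  edge (1,3)–(10,2): clear
  edge (10,2)–(10,10): clear
  edge (10,10)–(1,11): clear
  edge (1,11)–(1,3): clear
  midpoint (18,15/2) outside
  → clear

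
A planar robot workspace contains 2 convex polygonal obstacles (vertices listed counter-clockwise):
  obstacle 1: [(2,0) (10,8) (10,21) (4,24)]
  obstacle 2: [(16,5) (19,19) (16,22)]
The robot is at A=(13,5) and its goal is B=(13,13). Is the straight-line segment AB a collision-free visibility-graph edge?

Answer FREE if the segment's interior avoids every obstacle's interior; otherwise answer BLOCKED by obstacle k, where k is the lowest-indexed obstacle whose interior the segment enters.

Obstacle 1 [(2,0) (10,8) (10,21) (4,24)]:
  edge (2,0)–(10,8): clear
  edge (10,8)–(10,21): clear
  edge (10,21)–(4,24): clear
  edge (4,24)–(2,0): clear
  midpoint (13,9) outside
  → clear
Obstacle 2 [(16,5) (19,19) (16,22)]:
  edge (16,5)–(19,19): clear
  edge (19,19)–(16,22): clear
  edge (16,22)–(16,5): clear
  midpoint (13,9) outside
  → clear

FREE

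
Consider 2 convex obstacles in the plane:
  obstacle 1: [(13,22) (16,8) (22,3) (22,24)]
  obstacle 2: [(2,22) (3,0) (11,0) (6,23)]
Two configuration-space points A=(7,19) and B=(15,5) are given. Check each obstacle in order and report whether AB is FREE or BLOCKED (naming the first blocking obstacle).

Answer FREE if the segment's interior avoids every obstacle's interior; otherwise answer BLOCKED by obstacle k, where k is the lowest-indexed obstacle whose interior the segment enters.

FREE

Obstacle 1 [(13,22) (16,8) (22,3) (22,24)]:
  edge (13,22)–(16,8): clear
  edge (16,8)–(22,3): clear
  edge (22,3)–(22,24): clear
  edge (22,24)–(13,22): clear
  midpoint (11,12) outside
  → clear
Obstacle 2 [(2,22) (3,0) (11,0) (6,23)]:
  edge (2,22)–(3,0): clear
  edge (3,0)–(11,0): clear
  edge (11,0)–(6,23): clear
  edge (6,23)–(2,22): clear
  midpoint (11,12) outside
  → clear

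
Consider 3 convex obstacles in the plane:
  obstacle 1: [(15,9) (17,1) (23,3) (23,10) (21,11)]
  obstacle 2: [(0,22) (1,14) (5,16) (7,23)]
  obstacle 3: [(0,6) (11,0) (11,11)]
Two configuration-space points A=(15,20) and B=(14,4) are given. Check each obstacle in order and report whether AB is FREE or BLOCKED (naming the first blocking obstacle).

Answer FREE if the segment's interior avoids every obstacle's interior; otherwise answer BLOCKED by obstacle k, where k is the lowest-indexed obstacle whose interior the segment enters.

Obstacle 1 [(15,9) (17,1) (23,3) (23,10) (21,11)]:
  edge (15,9)–(17,1): clear
  edge (17,1)–(23,3): clear
  edge (23,3)–(23,10): clear
  edge (23,10)–(21,11): clear
  edge (21,11)–(15,9): clear
  midpoint (29/2,12) outside
  → clear
Obstacle 2 [(0,22) (1,14) (5,16) (7,23)]:
  edge (0,22)–(1,14): clear
  edge (1,14)–(5,16): clear
  edge (5,16)–(7,23): clear
  edge (7,23)–(0,22): clear
  midpoint (29/2,12) outside
  → clear
Obstacle 3 [(0,6) (11,0) (11,11)]:
  edge (0,6)–(11,0): clear
  edge (11,0)–(11,11): clear
  edge (11,11)–(0,6): clear
  midpoint (29/2,12) outside
  → clear

FREE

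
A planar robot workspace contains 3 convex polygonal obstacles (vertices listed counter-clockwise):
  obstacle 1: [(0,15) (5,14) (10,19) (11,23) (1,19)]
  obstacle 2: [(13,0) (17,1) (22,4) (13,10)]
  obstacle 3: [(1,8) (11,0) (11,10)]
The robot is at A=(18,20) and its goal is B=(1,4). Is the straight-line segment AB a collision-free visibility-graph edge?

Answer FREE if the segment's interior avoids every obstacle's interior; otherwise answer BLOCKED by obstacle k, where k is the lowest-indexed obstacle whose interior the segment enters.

BLOCKED by obstacle 3

Obstacle 1 [(0,15) (5,14) (10,19) (11,23) (1,19)]:
  edge (0,15)–(5,14): clear
  edge (5,14)–(10,19): clear
  edge (10,19)–(11,23): clear
  edge (11,23)–(1,19): clear
  edge (1,19)–(0,15): clear
  midpoint (19/2,12) outside
  → clear
Obstacle 2 [(13,0) (17,1) (22,4) (13,10)]:
  edge (13,0)–(17,1): clear
  edge (17,1)–(22,4): clear
  edge (22,4)–(13,10): clear
  edge (13,10)–(13,0): clear
  midpoint (19/2,12) outside
  → clear
Obstacle 3 [(1,8) (11,0) (11,10)]:
  edge (1,8)–(11,0): crosses AB
  edge (11,0)–(11,10): clear
  edge (11,10)–(1,8): crosses AB
  → BLOCKED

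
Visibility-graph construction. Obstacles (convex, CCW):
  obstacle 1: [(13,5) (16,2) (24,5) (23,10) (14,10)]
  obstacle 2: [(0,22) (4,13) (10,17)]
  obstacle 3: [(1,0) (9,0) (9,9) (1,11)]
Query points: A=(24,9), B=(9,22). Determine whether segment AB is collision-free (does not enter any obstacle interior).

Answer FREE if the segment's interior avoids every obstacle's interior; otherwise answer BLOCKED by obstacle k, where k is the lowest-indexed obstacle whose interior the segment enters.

BLOCKED by obstacle 1

Obstacle 1 [(13,5) (16,2) (24,5) (23,10) (14,10)]:
  edge (13,5)–(16,2): clear
  edge (16,2)–(24,5): clear
  edge (24,5)–(23,10): crosses AB
  edge (23,10)–(14,10): crosses AB
  edge (14,10)–(13,5): clear
  → BLOCKED
Obstacle 2 [(0,22) (4,13) (10,17)]:
  edge (0,22)–(4,13): clear
  edge (4,13)–(10,17): clear
  edge (10,17)–(0,22): clear
  midpoint (33/2,31/2) outside
  → clear
Obstacle 3 [(1,0) (9,0) (9,9) (1,11)]:
  edge (1,0)–(9,0): clear
  edge (9,0)–(9,9): clear
  edge (9,9)–(1,11): clear
  edge (1,11)–(1,0): clear
  midpoint (33/2,31/2) outside
  → clear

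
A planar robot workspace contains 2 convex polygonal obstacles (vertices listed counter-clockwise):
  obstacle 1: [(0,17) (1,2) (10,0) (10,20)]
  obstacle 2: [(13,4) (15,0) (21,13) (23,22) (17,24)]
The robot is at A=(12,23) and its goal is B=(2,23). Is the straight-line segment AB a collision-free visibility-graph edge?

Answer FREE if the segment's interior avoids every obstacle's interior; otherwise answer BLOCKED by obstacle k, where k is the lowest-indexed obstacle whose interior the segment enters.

Obstacle 1 [(0,17) (1,2) (10,0) (10,20)]:
  edge (0,17)–(1,2): clear
  edge (1,2)–(10,0): clear
  edge (10,0)–(10,20): clear
  edge (10,20)–(0,17): clear
  midpoint (7,23) outside
  → clear
Obstacle 2 [(13,4) (15,0) (21,13) (23,22) (17,24)]:
  edge (13,4)–(15,0): clear
  edge (15,0)–(21,13): clear
  edge (21,13)–(23,22): clear
  edge (23,22)–(17,24): clear
  edge (17,24)–(13,4): clear
  midpoint (7,23) outside
  → clear

FREE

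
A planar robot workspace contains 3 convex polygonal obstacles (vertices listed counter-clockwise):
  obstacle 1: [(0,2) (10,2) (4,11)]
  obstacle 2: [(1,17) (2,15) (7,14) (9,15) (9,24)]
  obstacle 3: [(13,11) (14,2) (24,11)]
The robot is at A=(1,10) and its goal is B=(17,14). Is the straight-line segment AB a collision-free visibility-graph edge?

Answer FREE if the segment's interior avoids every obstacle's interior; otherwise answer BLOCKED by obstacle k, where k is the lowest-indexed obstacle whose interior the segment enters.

BLOCKED by obstacle 1

Obstacle 1 [(0,2) (10,2) (4,11)]:
  edge (0,2)–(10,2): clear
  edge (10,2)–(4,11): crosses AB
  edge (4,11)–(0,2): crosses AB
  → BLOCKED
Obstacle 2 [(1,17) (2,15) (7,14) (9,15) (9,24)]:
  edge (1,17)–(2,15): clear
  edge (2,15)–(7,14): clear
  edge (7,14)–(9,15): clear
  edge (9,15)–(9,24): clear
  edge (9,24)–(1,17): clear
  midpoint (9,12) outside
  → clear
Obstacle 3 [(13,11) (14,2) (24,11)]:
  edge (13,11)–(14,2): clear
  edge (14,2)–(24,11): clear
  edge (24,11)–(13,11): clear
  midpoint (9,12) outside
  → clear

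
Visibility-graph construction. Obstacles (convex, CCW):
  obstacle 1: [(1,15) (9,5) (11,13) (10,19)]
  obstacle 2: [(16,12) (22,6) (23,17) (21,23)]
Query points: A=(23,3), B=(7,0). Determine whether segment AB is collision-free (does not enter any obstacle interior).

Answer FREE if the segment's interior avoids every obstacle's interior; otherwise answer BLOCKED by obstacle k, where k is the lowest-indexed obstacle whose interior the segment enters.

Obstacle 1 [(1,15) (9,5) (11,13) (10,19)]:
  edge (1,15)–(9,5): clear
  edge (9,5)–(11,13): clear
  edge (11,13)–(10,19): clear
  edge (10,19)–(1,15): clear
  midpoint (15,3/2) outside
  → clear
Obstacle 2 [(16,12) (22,6) (23,17) (21,23)]:
  edge (16,12)–(22,6): clear
  edge (22,6)–(23,17): clear
  edge (23,17)–(21,23): clear
  edge (21,23)–(16,12): clear
  midpoint (15,3/2) outside
  → clear

FREE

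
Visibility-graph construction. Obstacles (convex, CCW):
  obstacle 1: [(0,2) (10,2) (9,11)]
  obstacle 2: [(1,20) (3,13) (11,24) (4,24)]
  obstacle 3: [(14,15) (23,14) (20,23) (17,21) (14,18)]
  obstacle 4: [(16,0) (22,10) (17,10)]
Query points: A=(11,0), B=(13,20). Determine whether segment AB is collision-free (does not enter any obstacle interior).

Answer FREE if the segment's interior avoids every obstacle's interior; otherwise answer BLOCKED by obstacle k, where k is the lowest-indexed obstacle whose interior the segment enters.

Obstacle 1 [(0,2) (10,2) (9,11)]:
  edge (0,2)–(10,2): clear
  edge (10,2)–(9,11): clear
  edge (9,11)–(0,2): clear
  midpoint (12,10) outside
  → clear
Obstacle 2 [(1,20) (3,13) (11,24) (4,24)]:
  edge (1,20)–(3,13): clear
  edge (3,13)–(11,24): clear
  edge (11,24)–(4,24): clear
  edge (4,24)–(1,20): clear
  midpoint (12,10) outside
  → clear
Obstacle 3 [(14,15) (23,14) (20,23) (17,21) (14,18)]:
  edge (14,15)–(23,14): clear
  edge (23,14)–(20,23): clear
  edge (20,23)–(17,21): clear
  edge (17,21)–(14,18): clear
  edge (14,18)–(14,15): clear
  midpoint (12,10) outside
  → clear
Obstacle 4 [(16,0) (22,10) (17,10)]:
  edge (16,0)–(22,10): clear
  edge (22,10)–(17,10): clear
  edge (17,10)–(16,0): clear
  midpoint (12,10) outside
  → clear

FREE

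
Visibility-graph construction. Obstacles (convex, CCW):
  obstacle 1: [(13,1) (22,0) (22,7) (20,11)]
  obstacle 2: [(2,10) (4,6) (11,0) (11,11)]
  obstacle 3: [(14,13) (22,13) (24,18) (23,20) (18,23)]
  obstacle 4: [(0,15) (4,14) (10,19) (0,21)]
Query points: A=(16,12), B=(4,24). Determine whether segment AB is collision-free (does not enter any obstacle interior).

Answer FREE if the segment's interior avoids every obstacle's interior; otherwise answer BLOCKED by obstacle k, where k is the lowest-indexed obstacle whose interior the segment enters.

BLOCKED by obstacle 3

Obstacle 1 [(13,1) (22,0) (22,7) (20,11)]:
  edge (13,1)–(22,0): clear
  edge (22,0)–(22,7): clear
  edge (22,7)–(20,11): clear
  edge (20,11)–(13,1): clear
  midpoint (10,18) outside
  → clear
Obstacle 2 [(2,10) (4,6) (11,0) (11,11)]:
  edge (2,10)–(4,6): clear
  edge (4,6)–(11,0): clear
  edge (11,0)–(11,11): clear
  edge (11,11)–(2,10): clear
  midpoint (10,18) outside
  → clear
Obstacle 3 [(14,13) (22,13) (24,18) (23,20) (18,23)]:
  edge (14,13)–(22,13): crosses AB
  edge (22,13)–(24,18): clear
  edge (24,18)–(23,20): clear
  edge (23,20)–(18,23): clear
  edge (18,23)–(14,13): crosses AB
  → BLOCKED
Obstacle 4 [(0,15) (4,14) (10,19) (0,21)]:
  edge (0,15)–(4,14): clear
  edge (4,14)–(10,19): crosses AB
  edge (10,19)–(0,21): crosses AB
  edge (0,21)–(0,15): clear
  → BLOCKED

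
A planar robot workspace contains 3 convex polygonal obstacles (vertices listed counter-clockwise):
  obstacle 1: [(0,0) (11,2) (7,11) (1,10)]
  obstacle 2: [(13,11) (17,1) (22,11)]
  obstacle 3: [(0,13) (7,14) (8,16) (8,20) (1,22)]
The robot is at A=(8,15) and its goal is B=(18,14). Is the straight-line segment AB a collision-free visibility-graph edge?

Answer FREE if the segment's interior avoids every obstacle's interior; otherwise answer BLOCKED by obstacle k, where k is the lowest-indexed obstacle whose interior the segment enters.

FREE

Obstacle 1 [(0,0) (11,2) (7,11) (1,10)]:
  edge (0,0)–(11,2): clear
  edge (11,2)–(7,11): clear
  edge (7,11)–(1,10): clear
  edge (1,10)–(0,0): clear
  midpoint (13,29/2) outside
  → clear
Obstacle 2 [(13,11) (17,1) (22,11)]:
  edge (13,11)–(17,1): clear
  edge (17,1)–(22,11): clear
  edge (22,11)–(13,11): clear
  midpoint (13,29/2) outside
  → clear
Obstacle 3 [(0,13) (7,14) (8,16) (8,20) (1,22)]:
  edge (0,13)–(7,14): clear
  edge (7,14)–(8,16): clear
  edge (8,16)–(8,20): clear
  edge (8,20)–(1,22): clear
  edge (1,22)–(0,13): clear
  midpoint (13,29/2) outside
  → clear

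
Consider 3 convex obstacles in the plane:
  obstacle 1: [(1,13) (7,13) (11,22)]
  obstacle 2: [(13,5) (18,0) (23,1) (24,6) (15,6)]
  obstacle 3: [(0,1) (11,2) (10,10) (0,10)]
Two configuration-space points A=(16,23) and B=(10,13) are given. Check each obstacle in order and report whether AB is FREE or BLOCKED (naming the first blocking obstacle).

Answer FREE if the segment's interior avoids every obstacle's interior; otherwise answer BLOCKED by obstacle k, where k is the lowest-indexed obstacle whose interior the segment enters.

Obstacle 1 [(1,13) (7,13) (11,22)]:
  edge (1,13)–(7,13): clear
  edge (7,13)–(11,22): clear
  edge (11,22)–(1,13): clear
  midpoint (13,18) outside
  → clear
Obstacle 2 [(13,5) (18,0) (23,1) (24,6) (15,6)]:
  edge (13,5)–(18,0): clear
  edge (18,0)–(23,1): clear
  edge (23,1)–(24,6): clear
  edge (24,6)–(15,6): clear
  edge (15,6)–(13,5): clear
  midpoint (13,18) outside
  → clear
Obstacle 3 [(0,1) (11,2) (10,10) (0,10)]:
  edge (0,1)–(11,2): clear
  edge (11,2)–(10,10): clear
  edge (10,10)–(0,10): clear
  edge (0,10)–(0,1): clear
  midpoint (13,18) outside
  → clear

FREE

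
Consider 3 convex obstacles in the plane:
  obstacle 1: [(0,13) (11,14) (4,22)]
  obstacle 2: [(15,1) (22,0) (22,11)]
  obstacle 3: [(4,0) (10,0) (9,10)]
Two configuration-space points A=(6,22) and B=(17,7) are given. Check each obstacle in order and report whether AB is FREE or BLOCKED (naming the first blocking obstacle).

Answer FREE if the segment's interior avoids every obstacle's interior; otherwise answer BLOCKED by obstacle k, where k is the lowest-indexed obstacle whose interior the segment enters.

FREE

Obstacle 1 [(0,13) (11,14) (4,22)]:
  edge (0,13)–(11,14): clear
  edge (11,14)–(4,22): clear
  edge (4,22)–(0,13): clear
  midpoint (23/2,29/2) outside
  → clear
Obstacle 2 [(15,1) (22,0) (22,11)]:
  edge (15,1)–(22,0): clear
  edge (22,0)–(22,11): clear
  edge (22,11)–(15,1): clear
  midpoint (23/2,29/2) outside
  → clear
Obstacle 3 [(4,0) (10,0) (9,10)]:
  edge (4,0)–(10,0): clear
  edge (10,0)–(9,10): clear
  edge (9,10)–(4,0): clear
  midpoint (23/2,29/2) outside
  → clear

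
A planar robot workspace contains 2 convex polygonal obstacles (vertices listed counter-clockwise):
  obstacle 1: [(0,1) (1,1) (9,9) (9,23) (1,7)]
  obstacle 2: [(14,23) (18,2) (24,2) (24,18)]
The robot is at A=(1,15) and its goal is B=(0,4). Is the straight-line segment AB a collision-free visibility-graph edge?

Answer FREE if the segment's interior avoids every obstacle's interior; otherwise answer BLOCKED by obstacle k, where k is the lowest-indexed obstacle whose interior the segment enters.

FREE

Obstacle 1 [(0,1) (1,1) (9,9) (9,23) (1,7)]:
  edge (0,1)–(1,1): clear
  edge (1,1)–(9,9): clear
  edge (9,9)–(9,23): clear
  edge (9,23)–(1,7): clear
  edge (1,7)–(0,1): clear
  midpoint (1/2,19/2) outside
  → clear
Obstacle 2 [(14,23) (18,2) (24,2) (24,18)]:
  edge (14,23)–(18,2): clear
  edge (18,2)–(24,2): clear
  edge (24,2)–(24,18): clear
  edge (24,18)–(14,23): clear
  midpoint (1/2,19/2) outside
  → clear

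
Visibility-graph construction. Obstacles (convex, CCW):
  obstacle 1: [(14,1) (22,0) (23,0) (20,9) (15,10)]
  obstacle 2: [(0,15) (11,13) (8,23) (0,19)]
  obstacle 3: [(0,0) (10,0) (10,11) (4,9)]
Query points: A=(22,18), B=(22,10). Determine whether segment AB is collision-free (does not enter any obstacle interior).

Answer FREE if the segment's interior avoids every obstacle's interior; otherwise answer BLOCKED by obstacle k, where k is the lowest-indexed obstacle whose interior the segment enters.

Obstacle 1 [(14,1) (22,0) (23,0) (20,9) (15,10)]:
  edge (14,1)–(22,0): clear
  edge (22,0)–(23,0): clear
  edge (23,0)–(20,9): clear
  edge (20,9)–(15,10): clear
  edge (15,10)–(14,1): clear
  midpoint (22,14) outside
  → clear
Obstacle 2 [(0,15) (11,13) (8,23) (0,19)]:
  edge (0,15)–(11,13): clear
  edge (11,13)–(8,23): clear
  edge (8,23)–(0,19): clear
  edge (0,19)–(0,15): clear
  midpoint (22,14) outside
  → clear
Obstacle 3 [(0,0) (10,0) (10,11) (4,9)]:
  edge (0,0)–(10,0): clear
  edge (10,0)–(10,11): clear
  edge (10,11)–(4,9): clear
  edge (4,9)–(0,0): clear
  midpoint (22,14) outside
  → clear

FREE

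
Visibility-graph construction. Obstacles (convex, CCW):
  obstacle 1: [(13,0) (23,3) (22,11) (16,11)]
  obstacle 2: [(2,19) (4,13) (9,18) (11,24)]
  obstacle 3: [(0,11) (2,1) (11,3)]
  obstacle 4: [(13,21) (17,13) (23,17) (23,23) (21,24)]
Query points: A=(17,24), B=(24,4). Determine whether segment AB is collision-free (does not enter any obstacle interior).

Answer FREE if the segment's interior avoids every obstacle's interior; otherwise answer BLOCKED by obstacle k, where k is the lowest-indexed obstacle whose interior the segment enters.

BLOCKED by obstacle 1

Obstacle 1 [(13,0) (23,3) (22,11) (16,11)]:
  edge (13,0)–(23,3): clear
  edge (23,3)–(22,11): crosses AB
  edge (22,11)–(16,11): crosses AB
  edge (16,11)–(13,0): clear
  → BLOCKED
Obstacle 2 [(2,19) (4,13) (9,18) (11,24)]:
  edge (2,19)–(4,13): clear
  edge (4,13)–(9,18): clear
  edge (9,18)–(11,24): clear
  edge (11,24)–(2,19): clear
  midpoint (41/2,14) outside
  → clear
Obstacle 3 [(0,11) (2,1) (11,3)]:
  edge (0,11)–(2,1): clear
  edge (2,1)–(11,3): clear
  edge (11,3)–(0,11): clear
  midpoint (41/2,14) outside
  → clear
Obstacle 4 [(13,21) (17,13) (23,17) (23,23) (21,24)]:
  edge (13,21)–(17,13): clear
  edge (17,13)–(23,17): crosses AB
  edge (23,17)–(23,23): clear
  edge (23,23)–(21,24): clear
  edge (21,24)–(13,21): crosses AB
  → BLOCKED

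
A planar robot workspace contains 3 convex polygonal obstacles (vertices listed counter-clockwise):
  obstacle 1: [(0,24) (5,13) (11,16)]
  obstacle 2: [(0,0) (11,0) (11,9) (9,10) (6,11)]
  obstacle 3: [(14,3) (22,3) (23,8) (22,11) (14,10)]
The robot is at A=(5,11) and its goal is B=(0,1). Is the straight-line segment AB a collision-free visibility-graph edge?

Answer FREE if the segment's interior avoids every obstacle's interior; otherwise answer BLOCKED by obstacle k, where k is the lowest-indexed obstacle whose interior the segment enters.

Obstacle 1 [(0,24) (5,13) (11,16)]:
  edge (0,24)–(5,13): clear
  edge (5,13)–(11,16): clear
  edge (11,16)–(0,24): clear
  midpoint (5/2,6) outside
  → clear
Obstacle 2 [(0,0) (11,0) (11,9) (9,10) (6,11)]:
  edge (0,0)–(11,0): clear
  edge (11,0)–(11,9): clear
  edge (11,9)–(9,10): clear
  edge (9,10)–(6,11): clear
  edge (6,11)–(0,0): clear
  midpoint (5/2,6) outside
  → clear
Obstacle 3 [(14,3) (22,3) (23,8) (22,11) (14,10)]:
  edge (14,3)–(22,3): clear
  edge (22,3)–(23,8): clear
  edge (23,8)–(22,11): clear
  edge (22,11)–(14,10): clear
  edge (14,10)–(14,3): clear
  midpoint (5/2,6) outside
  → clear

FREE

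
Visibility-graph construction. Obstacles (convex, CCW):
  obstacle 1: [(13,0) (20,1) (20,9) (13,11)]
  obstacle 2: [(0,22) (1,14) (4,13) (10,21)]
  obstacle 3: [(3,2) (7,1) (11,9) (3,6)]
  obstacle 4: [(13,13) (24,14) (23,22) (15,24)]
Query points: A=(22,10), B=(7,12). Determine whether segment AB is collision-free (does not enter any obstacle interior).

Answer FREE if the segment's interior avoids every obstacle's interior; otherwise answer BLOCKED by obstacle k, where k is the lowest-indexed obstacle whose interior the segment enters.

FREE

Obstacle 1 [(13,0) (20,1) (20,9) (13,11)]:
  edge (13,0)–(20,1): clear
  edge (20,1)–(20,9): clear
  edge (20,9)–(13,11): clear
  edge (13,11)–(13,0): clear
  midpoint (29/2,11) outside
  → clear
Obstacle 2 [(0,22) (1,14) (4,13) (10,21)]:
  edge (0,22)–(1,14): clear
  edge (1,14)–(4,13): clear
  edge (4,13)–(10,21): clear
  edge (10,21)–(0,22): clear
  midpoint (29/2,11) outside
  → clear
Obstacle 3 [(3,2) (7,1) (11,9) (3,6)]:
  edge (3,2)–(7,1): clear
  edge (7,1)–(11,9): clear
  edge (11,9)–(3,6): clear
  edge (3,6)–(3,2): clear
  midpoint (29/2,11) outside
  → clear
Obstacle 4 [(13,13) (24,14) (23,22) (15,24)]:
  edge (13,13)–(24,14): clear
  edge (24,14)–(23,22): clear
  edge (23,22)–(15,24): clear
  edge (15,24)–(13,13): clear
  midpoint (29/2,11) outside
  → clear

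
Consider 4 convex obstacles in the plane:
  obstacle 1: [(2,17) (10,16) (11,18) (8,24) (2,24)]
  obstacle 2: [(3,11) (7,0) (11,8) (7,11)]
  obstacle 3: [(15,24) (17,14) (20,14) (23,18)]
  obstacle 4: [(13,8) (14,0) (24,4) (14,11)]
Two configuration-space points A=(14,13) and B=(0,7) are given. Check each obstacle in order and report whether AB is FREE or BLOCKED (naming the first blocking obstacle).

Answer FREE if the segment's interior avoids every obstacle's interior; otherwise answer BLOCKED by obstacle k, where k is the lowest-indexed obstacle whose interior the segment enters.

BLOCKED by obstacle 2

Obstacle 1 [(2,17) (10,16) (11,18) (8,24) (2,24)]:
  edge (2,17)–(10,16): clear
  edge (10,16)–(11,18): clear
  edge (11,18)–(8,24): clear
  edge (8,24)–(2,24): clear
  edge (2,24)–(2,17): clear
  midpoint (7,10) outside
  → clear
Obstacle 2 [(3,11) (7,0) (11,8) (7,11)]:
  edge (3,11)–(7,0): crosses AB
  edge (7,0)–(11,8): clear
  edge (11,8)–(7,11): crosses AB
  edge (7,11)–(3,11): clear
  → BLOCKED
Obstacle 3 [(15,24) (17,14) (20,14) (23,18)]:
  edge (15,24)–(17,14): clear
  edge (17,14)–(20,14): clear
  edge (20,14)–(23,18): clear
  edge (23,18)–(15,24): clear
  midpoint (7,10) outside
  → clear
Obstacle 4 [(13,8) (14,0) (24,4) (14,11)]:
  edge (13,8)–(14,0): clear
  edge (14,0)–(24,4): clear
  edge (24,4)–(14,11): clear
  edge (14,11)–(13,8): clear
  midpoint (7,10) outside
  → clear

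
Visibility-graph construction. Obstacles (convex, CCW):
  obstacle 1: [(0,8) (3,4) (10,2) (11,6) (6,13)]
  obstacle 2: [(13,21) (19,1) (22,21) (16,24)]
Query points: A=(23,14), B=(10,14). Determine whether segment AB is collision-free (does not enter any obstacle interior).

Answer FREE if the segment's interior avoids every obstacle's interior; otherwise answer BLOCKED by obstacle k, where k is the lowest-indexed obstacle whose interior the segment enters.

BLOCKED by obstacle 2

Obstacle 1 [(0,8) (3,4) (10,2) (11,6) (6,13)]:
  edge (0,8)–(3,4): clear
  edge (3,4)–(10,2): clear
  edge (10,2)–(11,6): clear
  edge (11,6)–(6,13): clear
  edge (6,13)–(0,8): clear
  midpoint (33/2,14) outside
  → clear
Obstacle 2 [(13,21) (19,1) (22,21) (16,24)]:
  edge (13,21)–(19,1): crosses AB
  edge (19,1)–(22,21): crosses AB
  edge (22,21)–(16,24): clear
  edge (16,24)–(13,21): clear
  → BLOCKED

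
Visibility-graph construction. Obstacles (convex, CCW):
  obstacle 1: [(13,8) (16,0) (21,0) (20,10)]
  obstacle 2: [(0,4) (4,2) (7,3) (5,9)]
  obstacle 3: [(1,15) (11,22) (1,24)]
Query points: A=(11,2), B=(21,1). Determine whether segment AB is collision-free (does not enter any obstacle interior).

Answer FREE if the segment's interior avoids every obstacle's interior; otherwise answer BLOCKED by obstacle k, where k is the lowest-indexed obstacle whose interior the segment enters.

BLOCKED by obstacle 1

Obstacle 1 [(13,8) (16,0) (21,0) (20,10)]:
  edge (13,8)–(16,0): crosses AB
  edge (16,0)–(21,0): clear
  edge (21,0)–(20,10): crosses AB
  edge (20,10)–(13,8): clear
  → BLOCKED
Obstacle 2 [(0,4) (4,2) (7,3) (5,9)]:
  edge (0,4)–(4,2): clear
  edge (4,2)–(7,3): clear
  edge (7,3)–(5,9): clear
  edge (5,9)–(0,4): clear
  midpoint (16,3/2) outside
  → clear
Obstacle 3 [(1,15) (11,22) (1,24)]:
  edge (1,15)–(11,22): clear
  edge (11,22)–(1,24): clear
  edge (1,24)–(1,15): clear
  midpoint (16,3/2) outside
  → clear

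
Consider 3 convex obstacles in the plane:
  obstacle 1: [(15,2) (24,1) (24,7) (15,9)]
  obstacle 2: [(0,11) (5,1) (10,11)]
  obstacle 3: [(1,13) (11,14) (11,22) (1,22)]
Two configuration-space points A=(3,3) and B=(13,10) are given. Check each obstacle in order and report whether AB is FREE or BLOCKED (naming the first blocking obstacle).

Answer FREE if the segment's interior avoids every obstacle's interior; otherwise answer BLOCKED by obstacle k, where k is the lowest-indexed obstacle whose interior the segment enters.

Obstacle 1 [(15,2) (24,1) (24,7) (15,9)]:
  edge (15,2)–(24,1): clear
  edge (24,1)–(24,7): clear
  edge (24,7)–(15,9): clear
  edge (15,9)–(15,2): clear
  midpoint (8,13/2) outside
  → clear
Obstacle 2 [(0,11) (5,1) (10,11)]:
  edge (0,11)–(5,1): crosses AB
  edge (5,1)–(10,11): crosses AB
  edge (10,11)–(0,11): clear
  → BLOCKED
Obstacle 3 [(1,13) (11,14) (11,22) (1,22)]:
  edge (1,13)–(11,14): clear
  edge (11,14)–(11,22): clear
  edge (11,22)–(1,22): clear
  edge (1,22)–(1,13): clear
  midpoint (8,13/2) outside
  → clear

BLOCKED by obstacle 2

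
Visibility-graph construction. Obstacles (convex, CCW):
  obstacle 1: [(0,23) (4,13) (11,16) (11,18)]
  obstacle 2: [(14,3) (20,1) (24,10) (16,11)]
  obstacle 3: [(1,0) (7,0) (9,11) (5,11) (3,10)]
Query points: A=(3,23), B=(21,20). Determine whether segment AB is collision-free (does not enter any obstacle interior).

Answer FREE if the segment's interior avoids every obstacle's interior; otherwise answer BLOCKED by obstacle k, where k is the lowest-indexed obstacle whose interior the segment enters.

Obstacle 1 [(0,23) (4,13) (11,16) (11,18)]:
  edge (0,23)–(4,13): clear
  edge (4,13)–(11,16): clear
  edge (11,16)–(11,18): clear
  edge (11,18)–(0,23): clear
  midpoint (12,43/2) outside
  → clear
Obstacle 2 [(14,3) (20,1) (24,10) (16,11)]:
  edge (14,3)–(20,1): clear
  edge (20,1)–(24,10): clear
  edge (24,10)–(16,11): clear
  edge (16,11)–(14,3): clear
  midpoint (12,43/2) outside
  → clear
Obstacle 3 [(1,0) (7,0) (9,11) (5,11) (3,10)]:
  edge (1,0)–(7,0): clear
  edge (7,0)–(9,11): clear
  edge (9,11)–(5,11): clear
  edge (5,11)–(3,10): clear
  edge (3,10)–(1,0): clear
  midpoint (12,43/2) outside
  → clear

FREE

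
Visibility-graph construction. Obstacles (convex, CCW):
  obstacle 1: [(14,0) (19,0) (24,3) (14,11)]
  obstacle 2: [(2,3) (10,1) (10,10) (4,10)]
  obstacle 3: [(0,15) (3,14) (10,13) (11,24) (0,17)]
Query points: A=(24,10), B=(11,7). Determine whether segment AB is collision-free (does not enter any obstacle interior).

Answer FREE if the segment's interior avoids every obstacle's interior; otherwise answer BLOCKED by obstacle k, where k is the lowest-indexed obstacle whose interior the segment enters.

BLOCKED by obstacle 1

Obstacle 1 [(14,0) (19,0) (24,3) (14,11)]:
  edge (14,0)–(19,0): clear
  edge (19,0)–(24,3): clear
  edge (24,3)–(14,11): crosses AB
  edge (14,11)–(14,0): crosses AB
  → BLOCKED
Obstacle 2 [(2,3) (10,1) (10,10) (4,10)]:
  edge (2,3)–(10,1): clear
  edge (10,1)–(10,10): clear
  edge (10,10)–(4,10): clear
  edge (4,10)–(2,3): clear
  midpoint (35/2,17/2) outside
  → clear
Obstacle 3 [(0,15) (3,14) (10,13) (11,24) (0,17)]:
  edge (0,15)–(3,14): clear
  edge (3,14)–(10,13): clear
  edge (10,13)–(11,24): clear
  edge (11,24)–(0,17): clear
  edge (0,17)–(0,15): clear
  midpoint (35/2,17/2) outside
  → clear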